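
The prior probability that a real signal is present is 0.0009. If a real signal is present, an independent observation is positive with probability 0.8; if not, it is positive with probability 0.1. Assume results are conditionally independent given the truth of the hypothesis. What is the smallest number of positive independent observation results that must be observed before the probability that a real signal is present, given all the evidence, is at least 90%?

Prior odds = 0.0009/0.9991 = 9/9991.
Likelihood ratio of a positive = 0.8/0.1 = 8.
Target odds: 0.9 ÷ 0.1 = 9.
Require 8ⁿ ≥ 9 ÷ (9/9991) = 9991.
8⁴ = 4096 falls short of 9991 but 8⁵ = 32768 reaches it, so n = 5.

5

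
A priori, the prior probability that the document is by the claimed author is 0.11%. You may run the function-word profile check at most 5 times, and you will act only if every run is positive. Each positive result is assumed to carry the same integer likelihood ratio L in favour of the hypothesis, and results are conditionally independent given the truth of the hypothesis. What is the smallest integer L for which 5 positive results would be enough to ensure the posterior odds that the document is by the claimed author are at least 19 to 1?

Prior odds = 0.0011/0.9989 = 11/9989.
Target odds = 19.
Need L⁵ ≥ 19 ÷ (11/9989) = 189791/11.
7⁵ = 16807 < 189791/11 ≤ 32768 = 8⁵, so L = 8.

8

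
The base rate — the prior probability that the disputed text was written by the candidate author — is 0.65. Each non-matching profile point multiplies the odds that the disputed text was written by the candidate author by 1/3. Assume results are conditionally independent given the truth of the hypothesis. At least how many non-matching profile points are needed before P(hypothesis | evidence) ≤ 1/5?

Prior odds = 0.65/0.35 = 13/7.
Likelihood ratio per non-matching profile point = 1/3.
Target odds: 0.2 ÷ 0.8 = 0.25.
Need (13/7) × (1/3)ⁿ ≤ 0.25, i.e. (1/3)ⁿ ≤ 7/52.
(1/3)¹ = 1/3 is still above 7/52 but (1/3)² = 1/9 is at or below it, so n = 2.

2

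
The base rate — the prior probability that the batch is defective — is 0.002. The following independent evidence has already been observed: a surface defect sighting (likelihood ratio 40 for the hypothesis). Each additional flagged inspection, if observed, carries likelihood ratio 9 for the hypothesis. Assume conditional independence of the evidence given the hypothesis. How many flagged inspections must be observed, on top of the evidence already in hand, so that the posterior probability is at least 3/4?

2

Prior odds = 0.002/0.998 = 1/499.
Bayes factor of the evidence already in hand = 40.
Odds after that evidence = (1/499) × 40 = 40/499.
Target odds = 0.75/0.25 = 3.
Need 9ⁿ ≥ 3 ÷ (40/499) = 37.425.
9¹ = 9 falls short of 37.425 but 9² = 81 reaches it, so n = 2.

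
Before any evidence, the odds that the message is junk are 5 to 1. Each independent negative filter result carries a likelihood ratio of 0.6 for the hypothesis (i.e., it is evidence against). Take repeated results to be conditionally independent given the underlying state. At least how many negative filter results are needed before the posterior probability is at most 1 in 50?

11

Prior odds = 5.
Likelihood ratio per negative filter result = 0.6.
Target posterior odds = 0.02/0.98 = 1/49.
Require 0.6ⁿ ≤ 1/49 ÷ 5 = 1/245.
0.6¹⁰ = 59049/9765625 is still above 1/245 but 0.6¹¹ = 177147/48828125 is at or below it, so n = 11.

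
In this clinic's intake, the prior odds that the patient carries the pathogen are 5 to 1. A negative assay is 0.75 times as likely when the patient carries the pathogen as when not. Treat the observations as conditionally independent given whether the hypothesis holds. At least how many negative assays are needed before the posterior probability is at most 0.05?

16

Prior odds = 5.
Likelihood ratio per negative assay = 0.75.
Target posterior odds = 0.05/0.95 = 1/19.
Require 0.75ⁿ ≤ 1/19 ÷ 5 = 1/95.
0.75¹⁵ ≈0.0133635 is still above 1/95 but 0.75¹⁶ ≈0.0100226 is at or below it, so n = 16.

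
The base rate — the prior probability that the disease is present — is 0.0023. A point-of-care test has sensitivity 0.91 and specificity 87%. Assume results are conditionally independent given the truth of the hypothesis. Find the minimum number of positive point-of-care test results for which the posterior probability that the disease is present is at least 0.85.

5

Prior odds = 0.0023/0.9977 = 23/9977.
False-positive rate = 1 − 0.87 = 0.13; likelihood ratio of a positive = 0.91/0.13 = 7.
Target odds: 0.85 ÷ 0.15 = 17/3.
Require 7ⁿ ≥ 17/3 ÷ (23/9977) = 169609/69.
7⁴ = 2401 falls short of 169609/69 but 7⁵ = 16807 reaches it, so n = 5.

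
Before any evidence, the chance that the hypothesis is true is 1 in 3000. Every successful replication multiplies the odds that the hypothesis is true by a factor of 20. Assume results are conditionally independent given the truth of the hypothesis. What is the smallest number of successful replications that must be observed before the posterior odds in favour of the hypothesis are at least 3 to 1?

4

Prior odds = (1/3000)/(2999/3000) = 1/2999.
Likelihood ratio per successful replication = 20.
Target odds = 3.
Require 20ⁿ ≥ 3 ÷ (1/2999) = 8997.
20³ = 8000 falls short of 8997 but 20⁴ = 160000 reaches it, so n = 4.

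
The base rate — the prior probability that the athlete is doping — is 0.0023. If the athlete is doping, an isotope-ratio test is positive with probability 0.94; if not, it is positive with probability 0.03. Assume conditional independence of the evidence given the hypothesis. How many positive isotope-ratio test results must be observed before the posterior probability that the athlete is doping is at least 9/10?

3

Prior odds: 0.0023 ÷ 0.9977 = 23/9977.
Likelihood ratio of a positive = 0.94/0.03 = 94/3.
Target odds: 0.9 ÷ 0.1 = 9.
Need (23/9977) × (94/3)ⁿ ≥ 9, i.e. (94/3)ⁿ ≥ 89793/23.
(94/3)² = 8836/9 falls short of 89793/23 but (94/3)³ = 830584/27 reaches it, so n = 3.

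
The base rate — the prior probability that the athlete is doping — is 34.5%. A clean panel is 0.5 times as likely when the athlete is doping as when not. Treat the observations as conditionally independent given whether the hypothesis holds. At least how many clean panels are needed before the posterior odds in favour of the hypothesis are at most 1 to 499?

9

Prior odds: 0.345 ÷ 0.655 = 69/131.
Likelihood ratio per clean panel = 0.5.
Target odds = 1/499.
Require 0.5ⁿ ≤ 1/499 ÷ (69/131) = 131/34431.
0.5⁸ = 0.00390625 is still above 131/34431 but 0.5⁹ = 0.001953125 is at or below it, so n = 9.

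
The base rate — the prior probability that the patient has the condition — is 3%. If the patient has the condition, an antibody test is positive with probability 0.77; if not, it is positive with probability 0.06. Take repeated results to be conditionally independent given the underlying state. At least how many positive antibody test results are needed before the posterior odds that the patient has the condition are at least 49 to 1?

3

Prior odds = 0.03/0.97 = 3/97.
Likelihood ratio of a positive = 0.77/0.06 = 77/6.
Target odds = 49.
Require (77/6)ⁿ ≥ 49 ÷ (3/97) = 4753/3.
(77/6)² = 5929/36 falls short of 4753/3 but (77/6)³ = 456533/216 reaches it, so n = 3.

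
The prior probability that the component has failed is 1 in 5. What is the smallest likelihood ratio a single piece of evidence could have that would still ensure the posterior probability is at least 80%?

16

Prior odds = 0.2/0.8 = 0.25.
Target odds = 0.8/0.2 = 4.
Required Bayes factor = 4 ÷ 0.25 = 16.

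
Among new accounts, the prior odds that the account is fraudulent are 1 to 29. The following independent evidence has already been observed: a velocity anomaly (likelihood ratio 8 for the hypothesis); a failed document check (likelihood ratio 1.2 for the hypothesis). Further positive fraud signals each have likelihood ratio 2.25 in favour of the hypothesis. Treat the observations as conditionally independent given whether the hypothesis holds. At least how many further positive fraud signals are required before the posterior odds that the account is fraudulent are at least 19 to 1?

5

Prior odds = 1/29.
Combined Bayes factor of the evidence already in hand = 8 × 1.2 = 9.6.
Odds after that evidence = (1/29) × 9.6 = 48/145.
Target odds = 19.
Need 2.25ⁿ ≥ 19 ÷ (48/145) = 2755/48.
2.25⁴ = 25.62890625 falls short of 2755/48 but 2.25⁵ = 59049/1024 reaches it, so n = 5.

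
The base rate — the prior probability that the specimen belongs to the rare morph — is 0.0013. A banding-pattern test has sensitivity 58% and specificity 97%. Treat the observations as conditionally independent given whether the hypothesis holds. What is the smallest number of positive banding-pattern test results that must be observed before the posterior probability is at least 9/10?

Prior odds: 0.0013 ÷ 0.9987 = 13/9987.
False-positive rate = 1 − 0.97 = 0.03; likelihood ratio of a positive = 0.58/0.03 = 58/3.
Target posterior odds = 0.9/0.1 = 9.
Require (58/3)ⁿ ≥ 9 ÷ (13/9987) = 89883/13.
(58/3)² = 3364/9 falls short of 89883/13 but (58/3)³ = 195112/27 reaches it, so n = 3.

3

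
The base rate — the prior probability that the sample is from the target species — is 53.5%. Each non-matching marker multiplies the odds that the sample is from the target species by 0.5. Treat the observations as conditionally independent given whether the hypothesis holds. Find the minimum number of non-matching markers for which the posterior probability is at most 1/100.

7

Prior odds = 0.535/0.465 = 107/93.
Likelihood ratio per non-matching marker = 0.5.
Target posterior odds = 0.01/0.99 = 1/99.
Require 0.5ⁿ ≤ 1/99 ÷ (107/93) = 31/3531.
0.5⁶ = 0.015625 is still above 31/3531 but 0.5⁷ = 0.0078125 is at or below it, so n = 7.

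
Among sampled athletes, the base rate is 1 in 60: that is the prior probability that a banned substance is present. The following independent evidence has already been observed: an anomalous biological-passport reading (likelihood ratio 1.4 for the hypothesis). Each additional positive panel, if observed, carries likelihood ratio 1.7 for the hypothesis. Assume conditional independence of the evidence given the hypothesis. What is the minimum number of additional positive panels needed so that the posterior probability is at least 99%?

Prior odds = (1/60)/(59/60) = 1/59.
Bayes factor of the evidence already in hand = 1.4.
Odds after that evidence = (1/59) × 1.4 = 7/295.
Target odds = 0.99/0.01 = 99.
Need 1.7ⁿ ≥ 99 ÷ (7/295) = 29205/7.
1.7¹⁵ ≈2862.42 falls short of 29205/7 but 1.7¹⁶ ≈4866.12 reaches it, so n = 16.

16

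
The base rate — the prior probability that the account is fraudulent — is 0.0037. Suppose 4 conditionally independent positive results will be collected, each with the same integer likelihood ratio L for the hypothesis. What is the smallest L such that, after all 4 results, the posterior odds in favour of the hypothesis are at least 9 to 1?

8

Prior odds = 0.0037/0.9963 = 37/9963.
Target odds = 9.
Need L⁴ ≥ 9 ÷ (37/9963) = 89667/37.
7⁴ = 2401 < 89667/37 ≤ 4096 = 8⁴, so L = 8.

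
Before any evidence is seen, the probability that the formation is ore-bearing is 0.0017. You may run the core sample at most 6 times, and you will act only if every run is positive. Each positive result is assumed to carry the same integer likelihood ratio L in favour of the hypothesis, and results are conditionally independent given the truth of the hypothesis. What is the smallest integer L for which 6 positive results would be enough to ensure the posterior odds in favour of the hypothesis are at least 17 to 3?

4

Prior odds = 0.0017/0.9983 = 17/9983.
Target odds = 17/3.
Need L⁶ ≥ 17/3 ÷ (17/9983) = 9983/3.
3⁶ = 729 < 9983/3 ≤ 4096 = 4⁶, so L = 4.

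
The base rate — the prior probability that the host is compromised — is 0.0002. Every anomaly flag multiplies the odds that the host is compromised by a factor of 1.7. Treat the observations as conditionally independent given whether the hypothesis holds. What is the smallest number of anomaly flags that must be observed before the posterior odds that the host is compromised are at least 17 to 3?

20

Prior odds = 0.0002/0.9998 = 1/4999.
Likelihood ratio per anomaly flag = 1.7.
Target odds = 17/3.
Require 1.7ⁿ ≥ 17/3 ÷ (1/4999) = 84983/3.
1.7¹⁹ ≈23907.2 falls short of 84983/3 but 1.7²⁰ ≈40642.3 reaches it, so n = 20.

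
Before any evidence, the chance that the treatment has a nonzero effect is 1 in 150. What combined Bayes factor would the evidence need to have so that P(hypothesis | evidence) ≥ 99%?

14751

Prior odds = (1/150)/(149/150) = 1/149.
Target odds = 0.99/0.01 = 99.
Required Bayes factor = 99 ÷ (1/149) = 14751.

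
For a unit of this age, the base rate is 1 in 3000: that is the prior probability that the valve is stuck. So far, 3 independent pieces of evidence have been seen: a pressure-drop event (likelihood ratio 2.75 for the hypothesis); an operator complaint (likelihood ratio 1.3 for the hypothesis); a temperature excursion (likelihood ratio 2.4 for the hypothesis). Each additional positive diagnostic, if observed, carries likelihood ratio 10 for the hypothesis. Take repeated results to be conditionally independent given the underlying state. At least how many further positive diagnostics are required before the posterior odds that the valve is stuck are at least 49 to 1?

Prior odds = (1/3000)/(2999/3000) = 1/2999.
Combined Bayes factor of the evidence already in hand = 2.75 × 1.3 × 2.4 = 8.58.
Odds after that evidence = (1/2999) × 8.58 = 429/149950.
Target odds = 49.
Need 10ⁿ ≥ 49 ÷ (429/149950) = 7347550/429.
10⁴ = 10000 falls short of 7347550/429 but 10⁵ = 100000 reaches it, so n = 5.

5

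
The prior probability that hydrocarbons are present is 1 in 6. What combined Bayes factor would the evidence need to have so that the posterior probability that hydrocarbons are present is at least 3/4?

15

Prior odds = (1/6)/(5/6) = 0.2.
Target odds = 0.75/0.25 = 3.
Required Bayes factor = 3 ÷ 0.2 = 15.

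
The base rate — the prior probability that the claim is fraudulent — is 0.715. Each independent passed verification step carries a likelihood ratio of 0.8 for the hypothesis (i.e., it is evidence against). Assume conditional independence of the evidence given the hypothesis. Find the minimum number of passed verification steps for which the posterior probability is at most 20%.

Prior odds: 0.715 ÷ 0.285 = 143/57.
Likelihood ratio per passed verification step = 0.8.
Target posterior odds = 0.2/0.8 = 0.25.
Require 0.8ⁿ ≤ 0.25 ÷ (143/57) = 57/572.
0.8¹⁰ = 1048576/9765625 is still above 57/572 but 0.8¹¹ = 4194304/48828125 is at or below it, so n = 11.

11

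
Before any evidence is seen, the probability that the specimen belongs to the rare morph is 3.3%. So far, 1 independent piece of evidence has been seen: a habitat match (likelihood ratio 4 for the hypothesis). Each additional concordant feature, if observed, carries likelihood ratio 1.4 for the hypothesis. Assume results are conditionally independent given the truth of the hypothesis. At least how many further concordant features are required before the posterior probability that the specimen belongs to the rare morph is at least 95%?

Prior odds = 0.033/0.967 = 33/967.
Bayes factor of the evidence already in hand = 4.
Odds after that evidence = (33/967) × 4 = 132/967.
Target odds = 0.95/0.05 = 19.
Need 1.4ⁿ ≥ 19 ÷ (132/967) = 18373/132.
1.4¹⁴ ≈111.12 falls short of 18373/132 but 1.4¹⁵ ≈155.568 reaches it, so n = 15.

15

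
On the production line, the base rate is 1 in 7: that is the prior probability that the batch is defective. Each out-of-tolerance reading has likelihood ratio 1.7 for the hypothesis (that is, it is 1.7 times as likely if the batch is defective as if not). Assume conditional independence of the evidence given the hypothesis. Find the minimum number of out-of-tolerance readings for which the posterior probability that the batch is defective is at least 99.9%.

17

Prior odds: (1/7) ÷ (6/7) = 1/6.
Likelihood ratio per out-of-tolerance reading = 1.7.
Target posterior odds = 0.999/0.001 = 999.
Need (1/6) × 1.7ⁿ ≥ 999, i.e. 1.7ⁿ ≥ 5994.
1.7¹⁶ ≈4866.12 falls short of 5994 but 1.7¹⁷ ≈8272.4 reaches it, so n = 17.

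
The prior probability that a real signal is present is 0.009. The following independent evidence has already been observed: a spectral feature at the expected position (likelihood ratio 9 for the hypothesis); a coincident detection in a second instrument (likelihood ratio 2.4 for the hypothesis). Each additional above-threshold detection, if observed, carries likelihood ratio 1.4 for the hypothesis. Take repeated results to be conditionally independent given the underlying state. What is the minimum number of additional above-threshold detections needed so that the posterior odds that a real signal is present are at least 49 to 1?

17

Prior odds = 0.009/0.991 = 9/991.
Combined Bayes factor of the evidence already in hand = 9 × 2.4 = 21.6.
Odds after that evidence = (9/991) × 21.6 = 972/4955.
Target odds = 49.
Need 1.4ⁿ ≥ 49 ÷ (972/4955) = 242795/972.
1.4¹⁶ ≈217.795 falls short of 242795/972 but 1.4¹⁷ ≈304.913 reaches it, so n = 17.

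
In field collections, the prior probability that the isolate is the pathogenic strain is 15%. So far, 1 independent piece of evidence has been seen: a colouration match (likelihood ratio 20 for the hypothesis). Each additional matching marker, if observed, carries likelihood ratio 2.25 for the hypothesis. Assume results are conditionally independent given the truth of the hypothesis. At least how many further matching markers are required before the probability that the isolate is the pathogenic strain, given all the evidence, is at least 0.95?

3

Prior odds = 0.15/0.85 = 3/17.
Bayes factor of the evidence already in hand = 20.
Odds after that evidence = (3/17) × 20 = 60/17.
Target odds = 0.95/0.05 = 19.
Need 2.25ⁿ ≥ 19 ÷ (60/17) = 323/60.
2.25² = 5.0625 falls short of 323/60 but 2.25³ = 11.390625 reaches it, so n = 3.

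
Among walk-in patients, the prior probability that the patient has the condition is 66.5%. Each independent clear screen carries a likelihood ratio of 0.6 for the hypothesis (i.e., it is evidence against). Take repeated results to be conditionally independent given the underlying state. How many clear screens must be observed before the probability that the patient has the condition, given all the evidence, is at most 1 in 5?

Prior odds: 0.665 ÷ 0.335 = 133/67.
Likelihood ratio per clear screen = 0.6.
Target posterior odds = 0.2/0.8 = 0.25.
Require 0.6ⁿ ≤ 0.25 ÷ (133/67) = 67/532.
0.6⁴ = 0.1296 is still above 67/532 but 0.6⁵ = 0.07776 is at or below it, so n = 5.

5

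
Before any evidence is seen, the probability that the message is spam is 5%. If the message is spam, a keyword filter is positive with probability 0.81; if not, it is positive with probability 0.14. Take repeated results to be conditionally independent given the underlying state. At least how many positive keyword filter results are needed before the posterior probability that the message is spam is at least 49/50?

4

Prior odds = 0.05/0.95 = 1/19.
Likelihood ratio of a positive = 0.81/0.14 = 81/14.
Target odds: 0.98 ÷ 0.02 = 49.
Need (1/19) × (81/14)ⁿ ≥ 49, i.e. (81/14)ⁿ ≥ 931.
(81/14)³ = 531441/2744 falls short of 931 but (81/14)⁴ = 43046721/38416 reaches it, so n = 4.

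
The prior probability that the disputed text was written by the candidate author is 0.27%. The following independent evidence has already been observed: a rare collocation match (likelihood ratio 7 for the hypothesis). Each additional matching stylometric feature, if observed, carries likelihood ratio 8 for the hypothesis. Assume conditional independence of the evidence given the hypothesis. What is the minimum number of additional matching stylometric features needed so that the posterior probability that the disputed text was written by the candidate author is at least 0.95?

4

Prior odds = 0.0027/0.9973 = 27/9973.
Bayes factor of the evidence already in hand = 7.
Odds after that evidence = (27/9973) × 7 = 189/9973.
Target odds = 0.95/0.05 = 19.
Need 8ⁿ ≥ 19 ÷ (189/9973) = 189487/189.
8³ = 512 falls short of 189487/189 but 8⁴ = 4096 reaches it, so n = 4.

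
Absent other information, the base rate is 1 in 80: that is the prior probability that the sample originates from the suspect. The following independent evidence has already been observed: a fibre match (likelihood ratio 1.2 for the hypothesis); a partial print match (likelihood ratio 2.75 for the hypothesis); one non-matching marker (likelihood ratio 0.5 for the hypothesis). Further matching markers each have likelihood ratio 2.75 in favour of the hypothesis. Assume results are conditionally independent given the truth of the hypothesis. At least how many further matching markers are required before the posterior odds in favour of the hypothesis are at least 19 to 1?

Prior odds = 0.0125/0.9875 = 1/79.
Combined Bayes factor of the evidence already in hand = 1.2 × 2.75 × 0.5 = 1.65.
Odds after that evidence = (1/79) × 1.65 = 33/1580.
Target odds = 19.
Need 2.75ⁿ ≥ 19 ÷ (33/1580) = 30020/33.
2.75⁶ = 1771561/4096 falls short of 30020/33 but 2.75⁷ = 19487171/16384 reaches it, so n = 7.

7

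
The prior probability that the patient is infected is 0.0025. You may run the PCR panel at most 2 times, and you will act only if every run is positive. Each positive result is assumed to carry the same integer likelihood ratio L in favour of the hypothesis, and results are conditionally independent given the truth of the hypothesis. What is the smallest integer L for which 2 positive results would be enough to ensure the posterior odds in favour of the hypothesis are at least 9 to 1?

Prior odds = 0.0025/0.9975 = 1/399.
Target odds = 9.
Need L² ≥ 9 ÷ (1/399) = 3591.
59² = 3481 < 3591 ≤ 3600 = 60², so L = 60.

60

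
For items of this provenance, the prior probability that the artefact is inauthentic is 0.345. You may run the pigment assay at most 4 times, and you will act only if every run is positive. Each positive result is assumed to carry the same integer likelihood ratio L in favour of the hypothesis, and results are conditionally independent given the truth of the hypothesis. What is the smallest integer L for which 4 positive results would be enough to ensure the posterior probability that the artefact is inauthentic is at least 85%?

Prior odds = 0.345/0.655 = 69/131.
Target odds = 0.85/0.15 = 17/3.
Need L⁴ ≥ 17/3 ÷ (69/131) = 2227/207.
1⁴ = 1 < 2227/207 ≤ 16 = 2⁴, so L = 2.

2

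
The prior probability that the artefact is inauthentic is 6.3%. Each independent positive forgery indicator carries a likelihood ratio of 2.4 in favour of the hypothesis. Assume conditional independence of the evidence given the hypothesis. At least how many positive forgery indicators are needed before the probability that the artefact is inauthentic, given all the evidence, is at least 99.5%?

10

Prior odds: 0.063 ÷ 0.937 = 63/937.
Likelihood ratio per positive forgery indicator = 2.4.
Target posterior odds = 0.995/0.005 = 199.
Need (63/937) × 2.4ⁿ ≥ 199, i.e. 2.4ⁿ ≥ 186463/63.
2.4⁹ ≈2641.81 falls short of 186463/63 but 2.4¹⁰ ≈6340.34 reaches it, so n = 10.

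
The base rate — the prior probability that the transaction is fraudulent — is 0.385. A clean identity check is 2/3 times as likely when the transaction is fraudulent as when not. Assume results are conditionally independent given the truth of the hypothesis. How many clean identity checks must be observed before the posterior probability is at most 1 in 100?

Prior odds: 0.385 ÷ 0.615 = 77/123.
Likelihood ratio per clean identity check = 2/3.
Target odds: 0.01 ÷ 0.99 = 1/99.
Require (2/3)ⁿ ≤ 1/99 ÷ (77/123) = 41/2541.
(2/3)¹⁰ = 1024/59049 is still above 41/2541 but (2/3)¹¹ = 2048/177147 is at or below it, so n = 11.

11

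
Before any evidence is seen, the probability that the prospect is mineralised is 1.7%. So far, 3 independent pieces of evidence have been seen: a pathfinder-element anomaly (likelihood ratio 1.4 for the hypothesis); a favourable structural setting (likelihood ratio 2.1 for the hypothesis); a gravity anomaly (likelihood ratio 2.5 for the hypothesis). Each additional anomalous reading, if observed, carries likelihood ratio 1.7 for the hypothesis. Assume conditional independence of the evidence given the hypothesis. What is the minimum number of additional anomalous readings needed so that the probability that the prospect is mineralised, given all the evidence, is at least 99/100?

Prior odds = 0.017/0.983 = 17/983.
Combined Bayes factor of the evidence already in hand = 1.4 × 2.1 × 2.5 = 7.35.
Odds after that evidence = (17/983) × 7.35 = 2499/19660.
Target odds = 0.99/0.01 = 99.
Need 1.7ⁿ ≥ 99 ÷ (2499/19660) = 648780/833.
1.7¹² ≈582.622 falls short of 648780/833 but 1.7¹³ ≈990.458 reaches it, so n = 13.

13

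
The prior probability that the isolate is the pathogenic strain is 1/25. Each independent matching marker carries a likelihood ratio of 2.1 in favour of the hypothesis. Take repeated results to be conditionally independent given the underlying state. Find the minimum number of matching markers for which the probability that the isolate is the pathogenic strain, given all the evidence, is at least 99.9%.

Prior odds: 0.04 ÷ 0.96 = 1/24.
Likelihood ratio per matching marker = 2.1.
Target posterior odds = 0.999/0.001 = 999.
Need (1/24) × 2.1ⁿ ≥ 999, i.e. 2.1ⁿ ≥ 23976.
2.1¹³ ≈15447.2 falls short of 23976 but 2.1¹⁴ ≈32439.2 reaches it, so n = 14.

14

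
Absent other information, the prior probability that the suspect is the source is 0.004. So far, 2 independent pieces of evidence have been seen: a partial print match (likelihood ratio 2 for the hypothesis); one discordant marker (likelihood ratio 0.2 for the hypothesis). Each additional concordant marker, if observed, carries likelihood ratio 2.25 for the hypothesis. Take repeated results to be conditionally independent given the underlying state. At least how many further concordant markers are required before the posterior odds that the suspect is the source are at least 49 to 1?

13

Prior odds = 0.004/0.996 = 1/249.
Combined Bayes factor of the evidence already in hand = 2 × 0.2 = 0.4.
Odds after that evidence = (1/249) × 0.4 = 2/1245.
Target odds = 49.
Need 2.25ⁿ ≥ 49 ÷ (2/1245) = 30502.5.
2.25¹² ≈16834.1 falls short of 30502.5 but 2.25¹³ ≈37876.8 reaches it, so n = 13.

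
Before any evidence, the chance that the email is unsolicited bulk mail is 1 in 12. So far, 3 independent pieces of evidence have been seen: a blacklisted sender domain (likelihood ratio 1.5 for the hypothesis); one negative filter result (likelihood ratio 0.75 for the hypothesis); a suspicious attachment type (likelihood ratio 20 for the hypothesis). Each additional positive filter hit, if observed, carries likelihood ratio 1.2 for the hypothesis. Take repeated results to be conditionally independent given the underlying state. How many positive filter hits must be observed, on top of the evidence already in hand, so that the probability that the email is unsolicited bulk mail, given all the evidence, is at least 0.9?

Prior odds = (1/12)/(11/12) = 1/11.
Combined Bayes factor of the evidence already in hand = 1.5 × 0.75 × 20 = 22.5.
Odds after that evidence = (1/11) × 22.5 = 45/22.
Target odds = 0.9/0.1 = 9.
Need 1.2ⁿ ≥ 9 ÷ (45/22) = 4.4.
1.2⁸ = 1679616/390625 falls short of 4.4 but 1.2⁹ = 10077696/1953125 reaches it, so n = 9.

9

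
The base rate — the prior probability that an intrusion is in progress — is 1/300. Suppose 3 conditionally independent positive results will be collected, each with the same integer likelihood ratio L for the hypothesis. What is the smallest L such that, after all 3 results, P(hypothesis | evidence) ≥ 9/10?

14

Prior odds = (1/300)/(299/300) = 1/299.
Target odds = 0.9/0.1 = 9.
Need L³ ≥ 9 ÷ (1/299) = 2691.
13³ = 2197 < 2691 ≤ 2744 = 14³, so L = 14.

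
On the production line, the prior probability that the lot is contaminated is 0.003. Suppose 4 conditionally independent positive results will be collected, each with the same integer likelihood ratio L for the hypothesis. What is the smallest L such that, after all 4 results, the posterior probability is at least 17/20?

7

Prior odds = 0.003/0.997 = 3/997.
Target odds = 0.85/0.15 = 17/3.
Need L⁴ ≥ 17/3 ÷ (3/997) = 16949/9.
6⁴ = 1296 < 16949/9 ≤ 2401 = 7⁴, so L = 7.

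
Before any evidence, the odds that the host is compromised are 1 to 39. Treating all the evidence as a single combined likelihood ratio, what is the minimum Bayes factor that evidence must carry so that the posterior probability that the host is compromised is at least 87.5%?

273

Prior odds = 1/39.
Target odds = 0.875/0.125 = 7.
Required Bayes factor = 7 ÷ (1/39) = 273.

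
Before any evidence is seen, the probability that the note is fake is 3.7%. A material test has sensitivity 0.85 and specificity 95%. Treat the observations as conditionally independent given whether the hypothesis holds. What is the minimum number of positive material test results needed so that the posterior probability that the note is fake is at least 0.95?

Prior odds: 0.037 ÷ 0.963 = 37/963.
False-positive rate = 1 − 0.95 = 0.05; likelihood ratio of a positive = 0.85/0.05 = 17.
Target posterior odds = 0.95/0.05 = 19.
Require 17ⁿ ≥ 19 ÷ (37/963) = 18297/37.
17² = 289 falls short of 18297/37 but 17³ = 4913 reaches it, so n = 3.

3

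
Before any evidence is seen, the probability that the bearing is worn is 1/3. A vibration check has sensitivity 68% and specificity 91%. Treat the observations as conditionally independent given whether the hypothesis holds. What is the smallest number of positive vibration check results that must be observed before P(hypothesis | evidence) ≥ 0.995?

3

Prior odds: (1/3) ÷ (2/3) = 0.5.
False-positive rate = 1 − 0.91 = 0.09; likelihood ratio of a positive = 0.68/0.09 = 68/9.
Target posterior odds = 0.995/0.005 = 199.
Require (68/9)ⁿ ≥ 199 ÷ 0.5 = 398.
(68/9)² = 4624/81 falls short of 398 but (68/9)³ = 314432/729 reaches it, so n = 3.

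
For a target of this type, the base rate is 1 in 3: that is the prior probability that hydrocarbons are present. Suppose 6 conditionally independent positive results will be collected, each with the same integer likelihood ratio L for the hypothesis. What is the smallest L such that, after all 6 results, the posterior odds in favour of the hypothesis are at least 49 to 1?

Prior odds = (1/3)/(2/3) = 0.5.
Target odds = 49.
Need L⁶ ≥ 49 ÷ 0.5 = 98.
2⁶ = 64 < 98 ≤ 729 = 3⁶, so L = 3.

3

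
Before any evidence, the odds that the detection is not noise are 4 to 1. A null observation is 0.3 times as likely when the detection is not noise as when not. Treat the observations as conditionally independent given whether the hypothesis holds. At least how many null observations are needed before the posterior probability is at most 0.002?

7

Prior odds = 4.
Likelihood ratio per null observation = 0.3.
Target posterior odds = 0.002/0.998 = 1/499.
Require 0.3ⁿ ≤ 1/499 ÷ 4 = 1/1996.
0.3⁶ = 729/1000000 is still above 1/1996 but 0.3⁷ = 2187/10000000 is at or below it, so n = 7.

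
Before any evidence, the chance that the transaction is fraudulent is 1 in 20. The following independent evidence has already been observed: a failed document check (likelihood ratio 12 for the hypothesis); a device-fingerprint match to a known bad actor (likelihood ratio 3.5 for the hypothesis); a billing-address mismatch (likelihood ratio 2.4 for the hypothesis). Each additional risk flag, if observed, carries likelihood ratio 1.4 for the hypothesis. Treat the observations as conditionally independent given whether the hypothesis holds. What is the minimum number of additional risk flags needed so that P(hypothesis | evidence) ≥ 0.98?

7

Prior odds = 0.05/0.95 = 1/19.
Combined Bayes factor of the evidence already in hand = 12 × 3.5 × 2.4 = 100.8.
Odds after that evidence = (1/19) × 100.8 = 504/95.
Target odds = 0.98/0.02 = 49.
Need 1.4ⁿ ≥ 49 ÷ (504/95) = 665/72.
1.4⁶ = 117649/15625 falls short of 665/72 but 1.4⁷ = 823543/78125 reaches it, so n = 7.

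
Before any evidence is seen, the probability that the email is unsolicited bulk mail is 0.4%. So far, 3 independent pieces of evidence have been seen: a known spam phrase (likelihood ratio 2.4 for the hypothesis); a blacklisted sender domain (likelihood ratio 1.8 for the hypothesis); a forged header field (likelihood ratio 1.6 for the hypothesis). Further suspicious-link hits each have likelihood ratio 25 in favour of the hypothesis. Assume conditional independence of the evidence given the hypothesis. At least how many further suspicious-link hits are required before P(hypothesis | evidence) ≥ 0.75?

2

Prior odds = 0.004/0.996 = 1/249.
Combined Bayes factor of the evidence already in hand = 2.4 × 1.8 × 1.6 = 6.912.
Odds after that evidence = (1/249) × 6.912 = 288/10375.
Target odds = 0.75/0.25 = 3.
Need 25ⁿ ≥ 3 ÷ (288/10375) = 10375/96.
25¹ = 25 falls short of 10375/96 but 25² = 625 reaches it, so n = 2.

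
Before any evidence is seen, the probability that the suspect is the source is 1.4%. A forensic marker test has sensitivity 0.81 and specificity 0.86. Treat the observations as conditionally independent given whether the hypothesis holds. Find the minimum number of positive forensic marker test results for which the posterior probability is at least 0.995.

Prior odds: 0.014 ÷ 0.986 = 7/493.
False-positive rate = 1 − 0.86 = 0.14; likelihood ratio of a positive = 0.81/0.14 = 81/14.
Target posterior odds = 0.995/0.005 = 199.
Need (7/493) × (81/14)ⁿ ≥ 199, i.e. (81/14)ⁿ ≥ 98107/7.
(81/14)⁵ ≈6483.13 falls short of 98107/7 but (81/14)⁶ ≈37509.6 reaches it, so n = 6.

6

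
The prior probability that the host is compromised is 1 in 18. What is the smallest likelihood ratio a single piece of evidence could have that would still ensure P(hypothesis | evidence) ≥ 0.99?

Prior odds = (1/18)/(17/18) = 1/17.
Target odds = 0.99/0.01 = 99.
Required Bayes factor = 99 ÷ (1/17) = 1683.

1683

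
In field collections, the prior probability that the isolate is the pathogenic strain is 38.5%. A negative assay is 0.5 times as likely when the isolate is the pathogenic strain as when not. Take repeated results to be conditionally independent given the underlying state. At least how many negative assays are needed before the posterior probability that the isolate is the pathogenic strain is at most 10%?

3

Prior odds = 0.385/0.615 = 77/123.
Likelihood ratio per negative assay = 0.5.
Target posterior odds = 0.1/0.9 = 1/9.
Need (77/123) × 0.5ⁿ ≤ 1/9, i.e. 0.5ⁿ ≤ 41/231.
0.5² = 0.25 is still above 41/231 but 0.5³ = 0.125 is at or below it, so n = 3.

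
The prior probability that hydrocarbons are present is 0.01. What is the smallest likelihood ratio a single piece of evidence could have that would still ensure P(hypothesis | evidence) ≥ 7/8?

Prior odds = 0.01/0.99 = 1/99.
Target odds = 0.875/0.125 = 7.
Required Bayes factor = 7 ÷ (1/99) = 693.

693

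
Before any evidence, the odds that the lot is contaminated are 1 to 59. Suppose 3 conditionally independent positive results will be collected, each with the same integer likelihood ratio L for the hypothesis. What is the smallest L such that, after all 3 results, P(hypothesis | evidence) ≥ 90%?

Prior odds = 1/59.
Target odds = 0.9/0.1 = 9.
Need L³ ≥ 9 ÷ (1/59) = 531.
8³ = 512 < 531 ≤ 729 = 9³, so L = 9.

9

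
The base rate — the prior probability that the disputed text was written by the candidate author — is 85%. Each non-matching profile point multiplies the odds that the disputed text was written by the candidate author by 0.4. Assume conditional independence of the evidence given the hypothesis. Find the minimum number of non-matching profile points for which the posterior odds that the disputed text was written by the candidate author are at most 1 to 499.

9

Prior odds: 0.85 ÷ 0.15 = 17/3.
Likelihood ratio per non-matching profile point = 0.4.
Target odds = 1/499.
Require 0.4ⁿ ≤ 1/499 ÷ (17/3) = 3/8483.
0.4⁸ = 256/390625 is still above 3/8483 but 0.4⁹ = 512/1953125 is at or below it, so n = 9.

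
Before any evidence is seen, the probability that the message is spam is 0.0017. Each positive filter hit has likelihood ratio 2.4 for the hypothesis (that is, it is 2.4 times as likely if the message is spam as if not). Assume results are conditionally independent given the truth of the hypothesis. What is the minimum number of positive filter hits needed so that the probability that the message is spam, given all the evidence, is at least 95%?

11

Prior odds: 0.0017 ÷ 0.9983 = 17/9983.
Likelihood ratio per positive filter hit = 2.4.
Target posterior odds = 0.95/0.05 = 19.
Need (17/9983) × 2.4ⁿ ≥ 19, i.e. 2.4ⁿ ≥ 189677/17.
2.4¹⁰ ≈6340.34 falls short of 189677/17 but 2.4¹¹ ≈15216.8 reaches it, so n = 11.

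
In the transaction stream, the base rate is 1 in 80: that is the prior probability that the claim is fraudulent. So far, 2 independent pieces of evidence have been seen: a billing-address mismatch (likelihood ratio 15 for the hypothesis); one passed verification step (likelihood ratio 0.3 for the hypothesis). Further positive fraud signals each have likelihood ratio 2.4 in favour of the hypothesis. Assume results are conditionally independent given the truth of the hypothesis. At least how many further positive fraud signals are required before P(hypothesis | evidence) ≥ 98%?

8

Prior odds = 0.0125/0.9875 = 1/79.
Combined Bayes factor of the evidence already in hand = 15 × 0.3 = 4.5.
Odds after that evidence = (1/79) × 4.5 = 9/158.
Target odds = 0.98/0.02 = 49.
Need 2.4ⁿ ≥ 49 ÷ (9/158) = 7742/9.
2.4⁷ = 35831808/78125 falls short of 7742/9 but 2.4⁸ = 429981696/390625 reaches it, so n = 8.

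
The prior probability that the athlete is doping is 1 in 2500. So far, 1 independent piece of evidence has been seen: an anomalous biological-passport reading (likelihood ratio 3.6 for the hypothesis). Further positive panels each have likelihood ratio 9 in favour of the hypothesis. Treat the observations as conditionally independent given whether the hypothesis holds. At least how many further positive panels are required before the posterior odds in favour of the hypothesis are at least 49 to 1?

5

Prior odds = 0.0004/0.9996 = 1/2499.
Bayes factor of the evidence already in hand = 3.6.
Odds after that evidence = (1/2499) × 3.6 = 6/4165.
Target odds = 49.
Need 9ⁿ ≥ 49 ÷ (6/4165) = 204085/6.
9⁴ = 6561 falls short of 204085/6 but 9⁵ = 59049 reaches it, so n = 5.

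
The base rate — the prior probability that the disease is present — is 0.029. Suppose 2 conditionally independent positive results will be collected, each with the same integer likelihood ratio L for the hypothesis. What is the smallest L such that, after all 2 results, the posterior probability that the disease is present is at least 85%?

Prior odds = 0.029/0.971 = 29/971.
Target odds = 0.85/0.15 = 17/3.
Need L² ≥ 17/3 ÷ (29/971) = 16507/87.
13² = 169 < 16507/87 ≤ 196 = 14², so L = 14.

14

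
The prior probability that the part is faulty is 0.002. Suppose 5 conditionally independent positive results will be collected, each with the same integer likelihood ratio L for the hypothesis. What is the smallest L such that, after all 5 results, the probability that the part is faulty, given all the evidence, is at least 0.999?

14

Prior odds = 0.002/0.998 = 1/499.
Target odds = 0.999/0.001 = 999.
Need L⁵ ≥ 999 ÷ (1/499) = 498501.
13⁵ = 371293 < 498501 ≤ 537824 = 14⁵, so L = 14.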